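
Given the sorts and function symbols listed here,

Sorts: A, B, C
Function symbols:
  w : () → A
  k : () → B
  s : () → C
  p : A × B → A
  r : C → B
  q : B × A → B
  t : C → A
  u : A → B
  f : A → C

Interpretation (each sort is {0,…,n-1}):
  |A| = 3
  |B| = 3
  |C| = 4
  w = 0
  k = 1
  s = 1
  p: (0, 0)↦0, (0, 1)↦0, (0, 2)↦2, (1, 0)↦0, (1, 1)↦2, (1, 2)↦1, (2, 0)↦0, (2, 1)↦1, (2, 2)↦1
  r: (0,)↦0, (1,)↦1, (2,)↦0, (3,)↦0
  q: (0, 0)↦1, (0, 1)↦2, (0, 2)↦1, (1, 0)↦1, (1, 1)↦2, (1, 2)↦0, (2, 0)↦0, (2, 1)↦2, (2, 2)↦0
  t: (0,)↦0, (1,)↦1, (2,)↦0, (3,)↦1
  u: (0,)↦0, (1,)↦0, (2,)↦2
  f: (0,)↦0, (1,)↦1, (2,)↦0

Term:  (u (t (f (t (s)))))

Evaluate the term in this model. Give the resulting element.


  s = 1
  (t (s)) = t(1,) = 1
  (f (t (s))) = f(1,) = 1
  (t (f (t (s)))) = t(1,) = 1
  (u (t (f (t (s))))) = u(1,) = 0

value = 0


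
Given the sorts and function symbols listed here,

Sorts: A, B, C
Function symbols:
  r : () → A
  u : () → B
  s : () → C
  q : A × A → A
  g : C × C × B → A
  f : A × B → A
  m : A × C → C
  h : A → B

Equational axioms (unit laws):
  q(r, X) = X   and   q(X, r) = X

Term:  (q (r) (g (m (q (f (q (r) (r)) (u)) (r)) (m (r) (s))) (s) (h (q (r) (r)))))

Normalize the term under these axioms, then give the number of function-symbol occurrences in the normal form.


size = 11

1. (q (r) (g (m (q (f (q (r) (r)) (u)) (r)) (m (r) (s))) (s) (h (q (r) (r)))))  →  (g (m (q (f (q (r) (r)) (u)) (r)) (m (r) (s))) (s) (h (q (r) (r))))
2. (g (m (q (f (q (r) (r)) (u)) (r)) (m (r) (s))) (s) (h (q (r) (r))))  →  (g (m (f (q (r) (r)) (u)) (m (r) (s))) (s) (h (q (r) (r))))
3. (g (m (f (q (r) (r)) (u)) (m (r) (s))) (s) (h (q (r) (r))))  →  (g (m (f (r) (u)) (m (r) (s))) (s) (h (q (r) (r))))
4. (g (m (f (r) (u)) (m (r) (s))) (s) (h (q (r) (r))))  →  (g (m (f (r) (u)) (m (r) (s))) (s) (h (r)))
normal form: (g (m (f (r) (u)) (m (r) (s))) (s) (h (r)))


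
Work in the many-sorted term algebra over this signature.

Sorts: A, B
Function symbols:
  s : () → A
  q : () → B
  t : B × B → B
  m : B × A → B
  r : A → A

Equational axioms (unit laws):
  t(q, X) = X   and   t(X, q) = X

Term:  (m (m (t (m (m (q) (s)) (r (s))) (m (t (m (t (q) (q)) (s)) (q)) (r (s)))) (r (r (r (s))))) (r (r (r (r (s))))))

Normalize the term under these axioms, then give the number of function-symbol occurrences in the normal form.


size = 24

1. (m (m (t (m (m (q) (s)) (r (s))) (m (t (m (t (q) (q)) (s)) (q)) (r (s)))) (r (r (r (s))))) (r (r (r (r (s))))))  →  (m (m (t (m (m (q) (s)) (r (s))) (m (m (t (q) (q)) (s)) (r (s)))) (r (r (r (s))))) (r (r (r (r (s))))))
2. (m (m (t (m (m (q) (s)) (r (s))) (m (m (t (q) (q)) (s)) (r (s)))) (r (r (r (s))))) (r (r (r (r (s))))))  →  (m (m (t (m (m (q) (s)) (r (s))) (m (m (q) (s)) (r (s)))) (r (r (r (s))))) (r (r (r (r (s))))))
normal form: (m (m (t (m (m (q) (s)) (r (s))) (m (m (q) (s)) (r (s)))) (r (r (r (s))))) (r (r (r (r (s))))))


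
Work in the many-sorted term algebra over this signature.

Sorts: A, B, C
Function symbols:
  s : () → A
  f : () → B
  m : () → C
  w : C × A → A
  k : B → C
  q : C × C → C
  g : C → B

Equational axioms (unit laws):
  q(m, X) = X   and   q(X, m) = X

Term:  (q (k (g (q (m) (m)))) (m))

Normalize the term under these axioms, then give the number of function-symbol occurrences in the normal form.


1. (q (k (g (q (m) (m)))) (m))  →  (k (g (q (m) (m))))
2. (k (g (q (m) (m))))  →  (k (g (m)))
normal form: (k (g (m)))

size = 3


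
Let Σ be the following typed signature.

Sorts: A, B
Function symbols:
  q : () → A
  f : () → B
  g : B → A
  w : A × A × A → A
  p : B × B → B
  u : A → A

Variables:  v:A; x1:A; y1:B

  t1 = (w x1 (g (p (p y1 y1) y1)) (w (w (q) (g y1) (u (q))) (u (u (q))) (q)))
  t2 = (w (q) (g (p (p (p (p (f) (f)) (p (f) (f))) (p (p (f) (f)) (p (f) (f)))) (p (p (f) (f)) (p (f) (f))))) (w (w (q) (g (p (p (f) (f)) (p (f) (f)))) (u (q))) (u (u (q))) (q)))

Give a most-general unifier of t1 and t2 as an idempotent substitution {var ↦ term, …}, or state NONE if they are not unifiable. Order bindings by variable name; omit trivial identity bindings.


{x1 ↦ (q), y1 ↦ (p (p (f) (f)) (p (f) (f)))}


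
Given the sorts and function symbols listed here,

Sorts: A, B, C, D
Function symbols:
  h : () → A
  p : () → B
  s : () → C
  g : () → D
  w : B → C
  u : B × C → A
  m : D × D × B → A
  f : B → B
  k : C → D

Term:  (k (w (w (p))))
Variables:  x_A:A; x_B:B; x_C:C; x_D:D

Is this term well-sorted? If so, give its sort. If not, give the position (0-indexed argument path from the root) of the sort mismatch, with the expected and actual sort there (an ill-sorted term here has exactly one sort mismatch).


      (p) : B
    (w (p)) : C
  (w (w (p))) : ✗ arg 0 at [0, 0] has sort C, expected B

ill-sorted at position [0, 0]: expected B, got C


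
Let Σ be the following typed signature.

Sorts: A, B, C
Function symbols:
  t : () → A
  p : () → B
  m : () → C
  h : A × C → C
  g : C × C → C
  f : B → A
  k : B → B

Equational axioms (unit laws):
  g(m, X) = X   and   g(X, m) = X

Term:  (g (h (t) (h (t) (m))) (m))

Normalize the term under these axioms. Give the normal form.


normal form = (h (t) (h (t) (m)))

1. (g (h (t) (h (t) (m))) (m))  →  (h (t) (h (t) (m)))


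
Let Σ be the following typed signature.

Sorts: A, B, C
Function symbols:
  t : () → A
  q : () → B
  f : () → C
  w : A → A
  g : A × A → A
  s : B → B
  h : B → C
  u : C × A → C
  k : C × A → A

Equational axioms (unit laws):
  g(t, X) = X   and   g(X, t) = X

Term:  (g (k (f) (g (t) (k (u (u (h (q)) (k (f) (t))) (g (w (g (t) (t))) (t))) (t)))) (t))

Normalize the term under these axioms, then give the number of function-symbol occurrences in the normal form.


size = 13

1. (g (k (f) (g (t) (k (u (u (h (q)) (k (f) (t))) (g (w (g (t) (t))) (t))) (t)))) (t))  →  (k (f) (g (t) (k (u (u (h (q)) (k (f) (t))) (g (w (g (t) (t))) (t))) (t))))
2. (k (f) (g (t) (k (u (u (h (q)) (k (f) (t))) (g (w (g (t) (t))) (t))) (t))))  →  (k (f) (k (u (u (h (q)) (k (f) (t))) (g (w (g (t) (t))) (t))) (t)))
3. (k (f) (k (u (u (h (q)) (k (f) (t))) (g (w (g (t) (t))) (t))) (t)))  →  (k (f) (k (u (u (h (q)) (k (f) (t))) (w (g (t) (t)))) (t)))
4. (k (f) (k (u (u (h (q)) (k (f) (t))) (w (g (t) (t)))) (t)))  →  (k (f) (k (u (u (h (q)) (k (f) (t))) (w (t))) (t)))
normal form: (k (f) (k (u (u (h (q)) (k (f) (t))) (w (t))) (t)))


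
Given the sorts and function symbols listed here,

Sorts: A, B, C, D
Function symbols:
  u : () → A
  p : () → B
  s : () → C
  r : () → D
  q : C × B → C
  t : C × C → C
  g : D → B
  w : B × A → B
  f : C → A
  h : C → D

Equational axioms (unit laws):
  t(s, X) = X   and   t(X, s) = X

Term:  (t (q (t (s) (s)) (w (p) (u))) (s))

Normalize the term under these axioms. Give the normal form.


normal form = (q (s) (w (p) (u)))

1. (t (q (t (s) (s)) (w (p) (u))) (s))  →  (q (t (s) (s)) (w (p) (u)))
2. (q (t (s) (s)) (w (p) (u)))  →  (q (s) (w (p) (u)))


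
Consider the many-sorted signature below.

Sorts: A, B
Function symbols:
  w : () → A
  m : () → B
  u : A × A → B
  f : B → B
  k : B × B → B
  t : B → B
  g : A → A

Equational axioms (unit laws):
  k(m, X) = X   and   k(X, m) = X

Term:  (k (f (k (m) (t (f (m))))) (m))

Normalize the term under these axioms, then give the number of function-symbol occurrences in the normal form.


size = 4

1. (k (f (k (m) (t (f (m))))) (m))  →  (f (k (m) (t (f (m)))))
2. (f (k (m) (t (f (m)))))  →  (f (t (f (m))))
normal form: (f (t (f (m))))


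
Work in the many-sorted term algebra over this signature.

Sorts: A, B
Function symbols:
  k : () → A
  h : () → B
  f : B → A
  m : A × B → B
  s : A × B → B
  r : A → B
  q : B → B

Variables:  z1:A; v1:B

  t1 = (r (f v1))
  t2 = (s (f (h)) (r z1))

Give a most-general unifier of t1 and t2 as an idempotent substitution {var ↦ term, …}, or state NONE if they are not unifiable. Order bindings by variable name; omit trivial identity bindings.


NONE (not unifiable)

head clash or occurs-check failure — not unifiable


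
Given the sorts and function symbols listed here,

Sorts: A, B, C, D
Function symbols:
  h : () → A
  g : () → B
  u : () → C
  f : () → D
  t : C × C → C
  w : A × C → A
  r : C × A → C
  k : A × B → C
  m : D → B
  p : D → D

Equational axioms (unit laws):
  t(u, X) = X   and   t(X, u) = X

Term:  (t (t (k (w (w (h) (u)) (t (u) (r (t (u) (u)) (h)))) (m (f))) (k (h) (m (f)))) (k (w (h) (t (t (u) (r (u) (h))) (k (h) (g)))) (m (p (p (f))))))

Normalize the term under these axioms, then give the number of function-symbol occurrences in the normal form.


1. (t (t (k (w (w (h) (u)) (t (u) (r (t (u) (u)) (h)))) (m (f))) (k (h) (m (f)))) (k (w (h) (t (t (u) (r (u) (h))) (k (h) (g)))) (m (p (p (f))))))  →  (t (t (k (w (w (h) (u)) (r (t (u) (u)) (h))) (m (f))) (k (h) (m (f)))) (k (w (h) (t (t (u) (r (u) (h))) (k (h) (g)))) (m (p (p (f))))))
2. (t (t (k (w (w (h) (u)) (r (t (u) (u)) (h))) (m (f))) (k (h) (m (f)))) (k (w (h) (t (t (u) (r (u) (h))) (k (h) (g)))) (m (p (p (f))))))  →  (t (t (k (w (w (h) (u)) (r (u) (h))) (m (f))) (k (h) (m (f)))) (k (w (h) (t (t (u) (r (u) (h))) (k (h) (g)))) (m (p (p (f))))))
3. (t (t (k (w (w (h) (u)) (r (u) (h))) (m (f))) (k (h) (m (f)))) (k (w (h) (t (t (u) (r (u) (h))) (k (h) (g)))) (m (p (p (f))))))  →  (t (t (k (w (w (h) (u)) (r (u) (h))) (m (f))) (k (h) (m (f)))) (k (w (h) (t (r (u) (h)) (k (h) (g)))) (m (p (p (f))))))
normal form: (t (t (k (w (w (h) (u)) (r (u) (h))) (m (f))) (k (h) (m (f)))) (k (w (h) (t (r (u) (h)) (k (h) (g)))) (m (p (p (f))))))

size = 30


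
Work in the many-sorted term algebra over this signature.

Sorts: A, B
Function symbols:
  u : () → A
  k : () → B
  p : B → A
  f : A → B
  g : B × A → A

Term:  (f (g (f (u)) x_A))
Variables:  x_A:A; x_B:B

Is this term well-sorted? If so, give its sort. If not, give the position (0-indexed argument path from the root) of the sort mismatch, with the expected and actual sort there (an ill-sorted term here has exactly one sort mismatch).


well-sorted; sort = B

      (u) : A
    (f (u)) : B
    x_A : A
  (g (f (u)) x_A) : A
(f (g (f (u)) x_A)) : B


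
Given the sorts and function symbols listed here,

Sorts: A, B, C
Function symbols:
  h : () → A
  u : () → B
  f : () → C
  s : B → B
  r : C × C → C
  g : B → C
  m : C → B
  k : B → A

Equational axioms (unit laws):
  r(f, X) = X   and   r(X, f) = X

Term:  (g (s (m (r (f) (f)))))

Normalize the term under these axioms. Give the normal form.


normal form = (g (s (m (f))))

1. (g (s (m (r (f) (f)))))  →  (g (s (m (f))))


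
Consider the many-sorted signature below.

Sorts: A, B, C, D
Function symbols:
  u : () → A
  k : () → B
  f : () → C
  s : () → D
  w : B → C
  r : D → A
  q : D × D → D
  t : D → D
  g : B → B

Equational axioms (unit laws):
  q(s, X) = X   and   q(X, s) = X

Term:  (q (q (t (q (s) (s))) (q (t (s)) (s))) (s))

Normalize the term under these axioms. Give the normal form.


1. (q (q (t (q (s) (s))) (q (t (s)) (s))) (s))  →  (q (t (q (s) (s))) (q (t (s)) (s)))
2. (q (t (q (s) (s))) (q (t (s)) (s)))  →  (q (t (s)) (q (t (s)) (s)))
3. (q (t (s)) (q (t (s)) (s)))  →  (q (t (s)) (t (s)))

normal form = (q (t (s)) (t (s)))


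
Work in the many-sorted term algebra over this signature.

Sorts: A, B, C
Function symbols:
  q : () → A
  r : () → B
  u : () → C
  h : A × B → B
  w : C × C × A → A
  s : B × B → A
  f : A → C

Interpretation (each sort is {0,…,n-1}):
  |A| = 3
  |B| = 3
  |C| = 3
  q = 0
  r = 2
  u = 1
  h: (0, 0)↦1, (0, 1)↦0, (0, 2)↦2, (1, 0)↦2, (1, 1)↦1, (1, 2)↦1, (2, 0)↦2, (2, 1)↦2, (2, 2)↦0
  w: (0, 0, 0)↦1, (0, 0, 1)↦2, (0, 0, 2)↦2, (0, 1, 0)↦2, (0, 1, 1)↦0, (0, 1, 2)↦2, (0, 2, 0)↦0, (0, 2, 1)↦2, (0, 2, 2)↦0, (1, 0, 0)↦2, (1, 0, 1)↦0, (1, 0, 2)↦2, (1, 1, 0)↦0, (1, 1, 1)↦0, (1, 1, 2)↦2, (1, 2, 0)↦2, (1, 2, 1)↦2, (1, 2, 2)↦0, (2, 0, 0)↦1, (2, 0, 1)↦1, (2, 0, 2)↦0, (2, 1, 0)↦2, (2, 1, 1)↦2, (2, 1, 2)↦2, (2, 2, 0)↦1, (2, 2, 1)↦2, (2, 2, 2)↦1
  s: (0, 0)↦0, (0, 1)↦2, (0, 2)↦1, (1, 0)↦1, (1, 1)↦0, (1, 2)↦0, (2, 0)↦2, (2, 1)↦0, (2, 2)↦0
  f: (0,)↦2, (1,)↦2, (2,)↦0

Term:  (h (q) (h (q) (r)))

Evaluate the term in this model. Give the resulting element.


value = 2

  q = 0
  q = 0
  r = 2
  (h (q) (r)) = h(0, 2) = 2
  (h (q) (h (q) (r))) = h(0, 2) = 2


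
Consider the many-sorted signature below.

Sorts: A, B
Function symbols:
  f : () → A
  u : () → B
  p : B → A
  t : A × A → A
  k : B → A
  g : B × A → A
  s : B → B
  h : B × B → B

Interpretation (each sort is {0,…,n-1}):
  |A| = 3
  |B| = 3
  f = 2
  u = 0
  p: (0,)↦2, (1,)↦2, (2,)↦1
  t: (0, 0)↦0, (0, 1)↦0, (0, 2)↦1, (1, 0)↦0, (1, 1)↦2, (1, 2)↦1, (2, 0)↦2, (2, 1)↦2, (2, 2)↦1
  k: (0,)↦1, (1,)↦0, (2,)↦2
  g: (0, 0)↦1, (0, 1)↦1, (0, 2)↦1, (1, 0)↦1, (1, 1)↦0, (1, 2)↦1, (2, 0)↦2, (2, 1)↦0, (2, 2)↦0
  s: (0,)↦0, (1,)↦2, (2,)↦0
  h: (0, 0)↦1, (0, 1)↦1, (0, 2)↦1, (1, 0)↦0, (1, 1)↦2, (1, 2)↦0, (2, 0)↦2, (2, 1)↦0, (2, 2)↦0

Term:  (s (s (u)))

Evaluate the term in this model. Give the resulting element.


value = 0

  u = 0
  (s (u)) = s(0,) = 0
  (s (s (u))) = s(0,) = 0


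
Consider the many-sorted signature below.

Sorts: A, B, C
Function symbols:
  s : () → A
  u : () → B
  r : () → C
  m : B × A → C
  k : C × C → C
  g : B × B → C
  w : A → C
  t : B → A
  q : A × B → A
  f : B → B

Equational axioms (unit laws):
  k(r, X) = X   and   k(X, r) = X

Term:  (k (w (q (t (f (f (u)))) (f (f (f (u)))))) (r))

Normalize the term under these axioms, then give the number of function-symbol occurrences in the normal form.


1. (k (w (q (t (f (f (u)))) (f (f (f (u)))))) (r))  →  (w (q (t (f (f (u)))) (f (f (f (u))))))
normal form: (w (q (t (f (f (u)))) (f (f (f (u))))))

size = 10


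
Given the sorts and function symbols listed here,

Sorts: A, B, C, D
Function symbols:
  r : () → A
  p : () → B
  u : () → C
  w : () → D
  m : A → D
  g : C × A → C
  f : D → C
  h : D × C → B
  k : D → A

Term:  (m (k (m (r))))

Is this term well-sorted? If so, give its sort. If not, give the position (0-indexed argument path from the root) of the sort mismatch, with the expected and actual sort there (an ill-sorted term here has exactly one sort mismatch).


well-sorted; sort = D

      (r) : A
    (m (r)) : D
  (k (m (r))) : A
(m (k (m (r)))) : D


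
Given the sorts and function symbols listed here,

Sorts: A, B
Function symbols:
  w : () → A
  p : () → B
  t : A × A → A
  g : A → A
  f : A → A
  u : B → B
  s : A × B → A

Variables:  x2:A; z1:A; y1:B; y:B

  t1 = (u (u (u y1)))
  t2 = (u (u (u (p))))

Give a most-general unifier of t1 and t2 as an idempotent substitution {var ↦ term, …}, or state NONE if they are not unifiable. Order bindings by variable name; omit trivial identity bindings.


{y1 ↦ (p)}


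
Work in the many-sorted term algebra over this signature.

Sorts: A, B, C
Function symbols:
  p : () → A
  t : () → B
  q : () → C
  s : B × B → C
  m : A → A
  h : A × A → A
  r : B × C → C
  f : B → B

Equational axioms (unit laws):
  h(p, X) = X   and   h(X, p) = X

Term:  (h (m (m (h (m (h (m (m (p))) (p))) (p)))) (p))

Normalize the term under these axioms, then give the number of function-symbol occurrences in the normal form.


1. (h (m (m (h (m (h (m (m (p))) (p))) (p)))) (p))  →  (m (m (h (m (h (m (m (p))) (p))) (p))))
2. (m (m (h (m (h (m (m (p))) (p))) (p))))  →  (m (m (m (h (m (m (p))) (p)))))
3. (m (m (m (h (m (m (p))) (p)))))  →  (m (m (m (m (m (p))))))
normal form: (m (m (m (m (m (p))))))

size = 6


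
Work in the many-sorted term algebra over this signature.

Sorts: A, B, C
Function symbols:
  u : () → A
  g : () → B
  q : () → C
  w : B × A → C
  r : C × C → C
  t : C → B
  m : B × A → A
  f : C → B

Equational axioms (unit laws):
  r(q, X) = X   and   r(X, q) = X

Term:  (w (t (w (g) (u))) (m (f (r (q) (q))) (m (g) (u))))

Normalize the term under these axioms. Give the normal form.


normal form = (w (t (w (g) (u))) (m (f (q)) (m (g) (u))))

1. (w (t (w (g) (u))) (m (f (r (q) (q))) (m (g) (u))))  →  (w (t (w (g) (u))) (m (f (q)) (m (g) (u))))


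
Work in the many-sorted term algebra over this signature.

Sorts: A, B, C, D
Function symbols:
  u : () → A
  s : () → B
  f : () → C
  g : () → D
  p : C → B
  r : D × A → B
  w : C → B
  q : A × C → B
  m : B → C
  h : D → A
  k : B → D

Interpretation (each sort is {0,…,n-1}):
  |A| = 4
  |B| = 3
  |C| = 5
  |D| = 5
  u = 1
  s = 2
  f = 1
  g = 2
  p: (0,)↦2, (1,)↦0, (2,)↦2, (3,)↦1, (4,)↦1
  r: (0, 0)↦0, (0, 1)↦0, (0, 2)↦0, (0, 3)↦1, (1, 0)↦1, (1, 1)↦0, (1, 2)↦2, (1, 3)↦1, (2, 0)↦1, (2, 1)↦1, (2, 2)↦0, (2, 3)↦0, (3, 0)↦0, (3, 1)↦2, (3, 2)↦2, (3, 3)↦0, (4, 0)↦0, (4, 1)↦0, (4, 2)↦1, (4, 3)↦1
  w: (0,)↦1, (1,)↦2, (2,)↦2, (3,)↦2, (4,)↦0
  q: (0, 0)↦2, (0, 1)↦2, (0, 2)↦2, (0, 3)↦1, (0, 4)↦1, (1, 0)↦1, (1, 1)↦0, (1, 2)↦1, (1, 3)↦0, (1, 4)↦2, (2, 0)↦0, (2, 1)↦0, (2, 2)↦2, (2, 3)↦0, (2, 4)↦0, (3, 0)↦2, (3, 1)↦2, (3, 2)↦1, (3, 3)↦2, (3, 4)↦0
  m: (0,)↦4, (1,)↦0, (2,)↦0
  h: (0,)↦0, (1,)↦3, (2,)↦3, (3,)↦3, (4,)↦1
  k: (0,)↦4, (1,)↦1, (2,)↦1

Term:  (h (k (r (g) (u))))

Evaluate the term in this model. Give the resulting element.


  g = 2
  u = 1
  (r (g) (u)) = r(2, 1) = 1
  (k (r (g) (u))) = k(1,) = 1
  (h (k (r (g) (u)))) = h(1,) = 3

value = 3


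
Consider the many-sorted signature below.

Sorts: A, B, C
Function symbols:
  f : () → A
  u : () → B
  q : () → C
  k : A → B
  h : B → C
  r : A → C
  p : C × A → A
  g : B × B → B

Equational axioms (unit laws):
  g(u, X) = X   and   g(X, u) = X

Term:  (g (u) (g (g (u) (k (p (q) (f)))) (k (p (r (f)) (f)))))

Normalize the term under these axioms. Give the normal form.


1. (g (u) (g (g (u) (k (p (q) (f)))) (k (p (r (f)) (f)))))  →  (g (g (u) (k (p (q) (f)))) (k (p (r (f)) (f))))
2. (g (g (u) (k (p (q) (f)))) (k (p (r (f)) (f))))  →  (g (k (p (q) (f))) (k (p (r (f)) (f))))

normal form = (g (k (p (q) (f))) (k (p (r (f)) (f))))


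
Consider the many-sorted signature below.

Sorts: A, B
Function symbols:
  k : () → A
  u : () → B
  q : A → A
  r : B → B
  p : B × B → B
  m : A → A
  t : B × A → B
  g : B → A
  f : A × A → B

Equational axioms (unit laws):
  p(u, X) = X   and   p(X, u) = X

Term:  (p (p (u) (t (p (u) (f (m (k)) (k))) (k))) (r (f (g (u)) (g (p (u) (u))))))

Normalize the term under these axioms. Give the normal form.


normal form = (p (t (f (m (k)) (k)) (k)) (r (f (g (u)) (g (u)))))

1. (p (p (u) (t (p (u) (f (m (k)) (k))) (k))) (r (f (g (u)) (g (p (u) (u))))))  →  (p (t (p (u) (f (m (k)) (k))) (k)) (r (f (g (u)) (g (p (u) (u))))))
2. (p (t (p (u) (f (m (k)) (k))) (k)) (r (f (g (u)) (g (p (u) (u))))))  →  (p (t (f (m (k)) (k)) (k)) (r (f (g (u)) (g (p (u) (u))))))
3. (p (t (f (m (k)) (k)) (k)) (r (f (g (u)) (g (p (u) (u))))))  →  (p (t (f (m (k)) (k)) (k)) (r (f (g (u)) (g (u)))))


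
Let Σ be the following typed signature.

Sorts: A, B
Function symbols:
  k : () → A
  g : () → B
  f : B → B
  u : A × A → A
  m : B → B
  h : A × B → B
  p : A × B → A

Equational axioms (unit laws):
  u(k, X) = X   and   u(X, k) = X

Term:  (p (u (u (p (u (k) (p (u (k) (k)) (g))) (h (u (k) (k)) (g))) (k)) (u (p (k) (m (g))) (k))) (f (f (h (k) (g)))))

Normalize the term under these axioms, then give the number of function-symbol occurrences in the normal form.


1. (p (u (u (p (u (k) (p (u (k) (k)) (g))) (h (u (k) (k)) (g))) (k)) (u (p (k) (m (g))) (k))) (f (f (h (k) (g)))))  →  (p (u (p (u (k) (p (u (k) (k)) (g))) (h (u (k) (k)) (g))) (u (p (k) (m (g))) (k))) (f (f (h (k) (g)))))
2. (p (u (p (u (k) (p (u (k) (k)) (g))) (h (u (k) (k)) (g))) (u (p (k) (m (g))) (k))) (f (f (h (k) (g)))))  →  (p (u (p (p (u (k) (k)) (g)) (h (u (k) (k)) (g))) (u (p (k) (m (g))) (k))) (f (f (h (k) (g)))))
3. (p (u (p (p (u (k) (k)) (g)) (h (u (k) (k)) (g))) (u (p (k) (m (g))) (k))) (f (f (h (k) (g)))))  →  (p (u (p (p (k) (g)) (h (u (k) (k)) (g))) (u (p (k) (m (g))) (k))) (f (f (h (k) (g)))))
4. (p (u (p (p (k) (g)) (h (u (k) (k)) (g))) (u (p (k) (m (g))) (k))) (f (f (h (k) (g)))))  →  (p (u (p (p (k) (g)) (h (k) (g))) (u (p (k) (m (g))) (k))) (f (f (h (k) (g)))))
5. (p (u (p (p (k) (g)) (h (k) (g))) (u (p (k) (m (g))) (k))) (f (f (h (k) (g)))))  →  (p (u (p (p (k) (g)) (h (k) (g))) (p (k) (m (g)))) (f (f (h (k) (g)))))
normal form: (p (u (p (p (k) (g)) (h (k) (g))) (p (k) (m (g)))) (f (f (h (k) (g)))))

size = 18


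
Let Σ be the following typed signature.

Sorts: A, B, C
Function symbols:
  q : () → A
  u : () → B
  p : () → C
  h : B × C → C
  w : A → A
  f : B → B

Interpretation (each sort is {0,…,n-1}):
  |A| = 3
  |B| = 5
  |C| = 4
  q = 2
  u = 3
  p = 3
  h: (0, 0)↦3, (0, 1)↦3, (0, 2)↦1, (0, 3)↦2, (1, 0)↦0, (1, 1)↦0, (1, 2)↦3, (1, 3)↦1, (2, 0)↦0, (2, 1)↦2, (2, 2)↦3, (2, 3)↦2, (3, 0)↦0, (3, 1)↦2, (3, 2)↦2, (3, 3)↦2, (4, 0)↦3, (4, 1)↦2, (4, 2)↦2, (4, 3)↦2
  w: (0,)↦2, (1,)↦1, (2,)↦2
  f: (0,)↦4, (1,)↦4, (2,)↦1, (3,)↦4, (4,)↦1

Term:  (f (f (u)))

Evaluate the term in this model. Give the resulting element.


value = 1

  u = 3
  (f (u)) = f(3,) = 4
  (f (f (u))) = f(4,) = 1


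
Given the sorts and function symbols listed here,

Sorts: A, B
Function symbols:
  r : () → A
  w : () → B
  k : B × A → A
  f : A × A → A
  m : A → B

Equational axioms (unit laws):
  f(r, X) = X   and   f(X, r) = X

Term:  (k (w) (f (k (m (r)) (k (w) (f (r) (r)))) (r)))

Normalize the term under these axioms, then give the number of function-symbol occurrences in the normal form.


size = 8

1. (k (w) (f (k (m (r)) (k (w) (f (r) (r)))) (r)))  →  (k (w) (k (m (r)) (k (w) (f (r) (r)))))
2. (k (w) (k (m (r)) (k (w) (f (r) (r)))))  →  (k (w) (k (m (r)) (k (w) (r))))
normal form: (k (w) (k (m (r)) (k (w) (r))))


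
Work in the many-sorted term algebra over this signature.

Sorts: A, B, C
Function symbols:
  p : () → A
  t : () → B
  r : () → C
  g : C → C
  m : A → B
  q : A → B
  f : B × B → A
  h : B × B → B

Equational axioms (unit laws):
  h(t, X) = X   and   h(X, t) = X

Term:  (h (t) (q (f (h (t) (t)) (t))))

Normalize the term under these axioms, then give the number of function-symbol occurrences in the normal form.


1. (h (t) (q (f (h (t) (t)) (t))))  →  (q (f (h (t) (t)) (t)))
2. (q (f (h (t) (t)) (t)))  →  (q (f (t) (t)))
normal form: (q (f (t) (t)))

size = 4


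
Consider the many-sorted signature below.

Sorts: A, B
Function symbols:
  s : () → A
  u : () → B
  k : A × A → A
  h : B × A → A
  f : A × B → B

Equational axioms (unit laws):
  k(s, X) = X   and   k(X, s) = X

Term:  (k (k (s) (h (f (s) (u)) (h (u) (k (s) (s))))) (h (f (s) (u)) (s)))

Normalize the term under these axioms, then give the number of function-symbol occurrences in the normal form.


size = 13

1. (k (k (s) (h (f (s) (u)) (h (u) (k (s) (s))))) (h (f (s) (u)) (s)))  →  (k (h (f (s) (u)) (h (u) (k (s) (s)))) (h (f (s) (u)) (s)))
2. (k (h (f (s) (u)) (h (u) (k (s) (s)))) (h (f (s) (u)) (s)))  →  (k (h (f (s) (u)) (h (u) (s))) (h (f (s) (u)) (s)))
normal form: (k (h (f (s) (u)) (h (u) (s))) (h (f (s) (u)) (s)))


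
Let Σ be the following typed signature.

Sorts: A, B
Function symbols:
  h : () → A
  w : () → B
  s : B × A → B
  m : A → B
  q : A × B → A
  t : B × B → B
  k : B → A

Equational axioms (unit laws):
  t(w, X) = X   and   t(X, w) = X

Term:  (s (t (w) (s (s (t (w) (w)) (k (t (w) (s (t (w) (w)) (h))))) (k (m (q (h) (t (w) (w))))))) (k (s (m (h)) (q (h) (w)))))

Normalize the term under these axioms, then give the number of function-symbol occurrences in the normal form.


size = 20

1. (s (t (w) (s (s (t (w) (w)) (k (t (w) (s (t (w) (w)) (h))))) (k (m (q (h) (t (w) (w))))))) (k (s (m (h)) (q (h) (w)))))  →  (s (s (s (t (w) (w)) (k (t (w) (s (t (w) (w)) (h))))) (k (m (q (h) (t (w) (w)))))) (k (s (m (h)) (q (h) (w)))))
2. (s (s (s (t (w) (w)) (k (t (w) (s (t (w) (w)) (h))))) (k (m (q (h) (t (w) (w)))))) (k (s (m (h)) (q (h) (w)))))  →  (s (s (s (w) (k (t (w) (s (t (w) (w)) (h))))) (k (m (q (h) (t (w) (w)))))) (k (s (m (h)) (q (h) (w)))))
3. (s (s (s (w) (k (t (w) (s (t (w) (w)) (h))))) (k (m (q (h) (t (w) (w)))))) (k (s (m (h)) (q (h) (w)))))  →  (s (s (s (w) (k (s (t (w) (w)) (h)))) (k (m (q (h) (t (w) (w)))))) (k (s (m (h)) (q (h) (w)))))
4. (s (s (s (w) (k (s (t (w) (w)) (h)))) (k (m (q (h) (t (w) (w)))))) (k (s (m (h)) (q (h) (w)))))  →  (s (s (s (w) (k (s (w) (h)))) (k (m (q (h) (t (w) (w)))))) (k (s (m (h)) (q (h) (w)))))
5. (s (s (s (w) (k (s (w) (h)))) (k (m (q (h) (t (w) (w)))))) (k (s (m (h)) (q (h) (w)))))  →  (s (s (s (w) (k (s (w) (h)))) (k (m (q (h) (w))))) (k (s (m (h)) (q (h) (w)))))
normal form: (s (s (s (w) (k (s (w) (h)))) (k (m (q (h) (w))))) (k (s (m (h)) (q (h) (w)))))


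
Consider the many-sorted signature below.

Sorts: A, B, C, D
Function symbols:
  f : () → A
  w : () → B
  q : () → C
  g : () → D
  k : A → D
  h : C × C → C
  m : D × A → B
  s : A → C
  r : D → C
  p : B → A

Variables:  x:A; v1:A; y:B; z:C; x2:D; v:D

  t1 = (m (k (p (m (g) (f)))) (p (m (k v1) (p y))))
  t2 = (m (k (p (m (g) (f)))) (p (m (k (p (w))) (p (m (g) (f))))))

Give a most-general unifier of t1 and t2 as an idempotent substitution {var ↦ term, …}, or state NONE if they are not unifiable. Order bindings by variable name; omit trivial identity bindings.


{v1 ↦ (p (w)), y ↦ (m (g) (f))}


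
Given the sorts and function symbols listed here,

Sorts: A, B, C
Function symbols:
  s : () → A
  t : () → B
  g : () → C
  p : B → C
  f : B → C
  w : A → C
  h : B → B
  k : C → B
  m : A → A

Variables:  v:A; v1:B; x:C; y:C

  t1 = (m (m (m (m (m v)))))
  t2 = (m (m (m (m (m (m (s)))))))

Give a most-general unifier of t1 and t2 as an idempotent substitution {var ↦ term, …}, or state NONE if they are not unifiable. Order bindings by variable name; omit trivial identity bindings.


{v ↦ (m (s))}


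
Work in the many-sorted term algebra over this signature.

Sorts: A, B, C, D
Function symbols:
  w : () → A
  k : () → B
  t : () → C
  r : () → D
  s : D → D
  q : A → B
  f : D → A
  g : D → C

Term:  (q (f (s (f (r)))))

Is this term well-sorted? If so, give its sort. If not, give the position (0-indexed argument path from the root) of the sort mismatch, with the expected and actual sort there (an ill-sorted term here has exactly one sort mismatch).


        (r) : D
      (f (r)) : A
    (s (f (r))) : ✗ arg 0 at [0, 0, 0] has sort A, expected D

ill-sorted at position [0, 0, 0]: expected D, got A


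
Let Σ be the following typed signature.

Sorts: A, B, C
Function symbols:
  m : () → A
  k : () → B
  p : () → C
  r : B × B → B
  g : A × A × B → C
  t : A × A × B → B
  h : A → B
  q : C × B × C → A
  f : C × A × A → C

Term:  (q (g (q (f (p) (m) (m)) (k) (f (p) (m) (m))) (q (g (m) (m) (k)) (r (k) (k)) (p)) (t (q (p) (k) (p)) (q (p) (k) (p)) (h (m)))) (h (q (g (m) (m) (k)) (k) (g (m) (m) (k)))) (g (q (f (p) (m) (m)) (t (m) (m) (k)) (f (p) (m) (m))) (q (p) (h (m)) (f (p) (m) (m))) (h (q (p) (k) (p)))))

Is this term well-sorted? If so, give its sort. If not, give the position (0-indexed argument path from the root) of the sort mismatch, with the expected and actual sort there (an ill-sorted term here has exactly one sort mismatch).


well-sorted; sort = A

        (p) : C
        (m) : A
        (m) : A
      (f (p) (m) (m)) : C
      (k) : B
        (p) : C
        (m) : A
        (m) : A
      (f (p) (m) (m)) : C
    (q (f (p) (m) (m)) (k) (f (p) (m) (m))) : A
        (m) : A
        (m) : A
        (k) : B
      (g (m) (m) (k)) : C
        (k) : B
        (k) : B
      (r (k) (k)) : B
      (p) : C
    (q (g (m) (m) (k)) (r (k) (k)) (p)) : A
        (p) : C
        (k) : B
        (p) : C
      (q (p) (k) (p)) : A
        (p) : C
        (k) : B
        (p) : C
      (q (p) (k) (p)) : A
        (m) : A
      (h (m)) : B
    (t (q (p) (k) (p)) (q (p) (k) (p)) (h (m))) : B
  (g (q (f (p) (m) (m)) (k) (f (p) (m) (m))) (q (g (m) (m) (k)) (r (k) (k)) (p)) (t (q (p) (k) (p)) (q (p) (k) (p)) (h (m)))) : C
        (m) : A
        (m) : A
        (k) : B
      (g (m) (m) (k)) : C
      (k) : B
        (m) : A
        (m) : A
        (k) : B
      (g (m) (m) (k)) : C
    (q (g (m) (m) (k)) (k) (g (m) (m) (k))) : A
  (h (q (g (m) (m) (k)) (k) (g (m) (m) (k)))) : B
        (p) : C
        (m) : A
        (m) : A
      (f (p) (m) (m)) : C
        (m) : A
        (m) : A
        (k) : B
      (t (m) (m) (k)) : B
        (p) : C
        (m) : A
        (m) : A
      (f (p) (m) (m)) : C
    (q (f (p) (m) (m)) (t (m) (m) (k)) (f (p) (m) (m))) : A
      (p) : C
        (m) : A
      (h (m)) : B
        (p) : C
        (m) : A
        (m) : A
      (f (p) (m) (m)) : C
    (q (p) (h (m)) (f (p) (m) (m))) : A
        (p) : C
        (k) : B
        (p) : C
      (q (p) (k) (p)) : A
    (h (q (p) (k) (p))) : B
  (g (q (f (p) (m) (m)) (t (m) (m) (k)) (f (p) (m) (m))) (q (p) (h (m)) (f (p) (m) (m))) (h (q (p) (k) (p)))) : C
(q (g (q (f (p) (m) (m)) (k) (f (p) (m) (m))) (q (g (m) (m) (k)) (r (k) (k)) (p)) (t (q (p) (k) (p)) (q (p) (k) (p)) (h (m)))) (h (q (g (m) (m) (k)) (k) (g (m) (m) (k)))) (g (q (f (p) (m) (m)) (t (m) (m) (k)) (f (p) (m) (m))) (q (p) (h (m)) (f (p) (m) (m))) (h (q (p) (k) (p))))) : A


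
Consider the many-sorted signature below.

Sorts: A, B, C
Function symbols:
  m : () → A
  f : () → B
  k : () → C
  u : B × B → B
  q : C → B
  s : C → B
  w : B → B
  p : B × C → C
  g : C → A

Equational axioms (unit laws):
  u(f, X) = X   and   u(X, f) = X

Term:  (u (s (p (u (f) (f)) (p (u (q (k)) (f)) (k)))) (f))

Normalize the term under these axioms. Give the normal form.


1. (u (s (p (u (f) (f)) (p (u (q (k)) (f)) (k)))) (f))  →  (s (p (u (f) (f)) (p (u (q (k)) (f)) (k))))
2. (s (p (u (f) (f)) (p (u (q (k)) (f)) (k))))  →  (s (p (f) (p (u (q (k)) (f)) (k))))
3. (s (p (f) (p (u (q (k)) (f)) (k))))  →  (s (p (f) (p (q (k)) (k))))

normal form = (s (p (f) (p (q (k)) (k))))


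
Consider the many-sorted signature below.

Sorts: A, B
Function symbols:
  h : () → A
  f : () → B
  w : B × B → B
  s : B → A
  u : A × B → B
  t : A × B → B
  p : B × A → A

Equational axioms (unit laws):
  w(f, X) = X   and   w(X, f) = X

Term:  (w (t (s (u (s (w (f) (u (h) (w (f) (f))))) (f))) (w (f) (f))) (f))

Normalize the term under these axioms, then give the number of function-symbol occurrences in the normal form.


1. (w (t (s (u (s (w (f) (u (h) (w (f) (f))))) (f))) (w (f) (f))) (f))  →  (t (s (u (s (w (f) (u (h) (w (f) (f))))) (f))) (w (f) (f)))
2. (t (s (u (s (w (f) (u (h) (w (f) (f))))) (f))) (w (f) (f)))  →  (t (s (u (s (u (h) (w (f) (f)))) (f))) (w (f) (f)))
3. (t (s (u (s (u (h) (w (f) (f)))) (f))) (w (f) (f)))  →  (t (s (u (s (u (h) (f))) (f))) (w (f) (f)))
4. (t (s (u (s (u (h) (f))) (f))) (w (f) (f)))  →  (t (s (u (s (u (h) (f))) (f))) (f))
normal form: (t (s (u (s (u (h) (f))) (f))) (f))

size = 9


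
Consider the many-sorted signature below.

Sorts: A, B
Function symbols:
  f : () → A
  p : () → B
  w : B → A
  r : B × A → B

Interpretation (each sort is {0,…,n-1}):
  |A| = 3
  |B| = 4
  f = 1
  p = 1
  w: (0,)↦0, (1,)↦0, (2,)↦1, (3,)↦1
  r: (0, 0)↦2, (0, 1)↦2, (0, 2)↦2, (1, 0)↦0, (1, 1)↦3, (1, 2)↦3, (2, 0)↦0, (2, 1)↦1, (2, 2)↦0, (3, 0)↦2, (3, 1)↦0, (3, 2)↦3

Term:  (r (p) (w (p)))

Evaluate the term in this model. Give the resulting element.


  p = 1
  p = 1
  (w (p)) = w(1,) = 0
  (r (p) (w (p))) = r(1, 0) = 0

value = 0


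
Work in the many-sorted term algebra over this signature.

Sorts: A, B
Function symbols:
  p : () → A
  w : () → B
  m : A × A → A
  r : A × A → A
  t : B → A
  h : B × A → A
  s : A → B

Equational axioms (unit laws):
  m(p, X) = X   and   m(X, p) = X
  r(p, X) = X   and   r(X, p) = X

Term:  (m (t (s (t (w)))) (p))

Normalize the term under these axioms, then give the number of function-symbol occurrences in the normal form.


1. (m (t (s (t (w)))) (p))  →  (t (s (t (w))))
normal form: (t (s (t (w))))

size = 4


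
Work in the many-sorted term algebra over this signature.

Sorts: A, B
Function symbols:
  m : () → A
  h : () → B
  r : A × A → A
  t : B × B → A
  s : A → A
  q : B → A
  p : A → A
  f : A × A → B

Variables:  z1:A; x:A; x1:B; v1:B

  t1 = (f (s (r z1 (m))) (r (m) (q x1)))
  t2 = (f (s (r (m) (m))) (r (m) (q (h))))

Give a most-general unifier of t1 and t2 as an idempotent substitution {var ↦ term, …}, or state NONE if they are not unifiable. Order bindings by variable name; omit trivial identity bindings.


{x1 ↦ (h), z1 ↦ (m)}


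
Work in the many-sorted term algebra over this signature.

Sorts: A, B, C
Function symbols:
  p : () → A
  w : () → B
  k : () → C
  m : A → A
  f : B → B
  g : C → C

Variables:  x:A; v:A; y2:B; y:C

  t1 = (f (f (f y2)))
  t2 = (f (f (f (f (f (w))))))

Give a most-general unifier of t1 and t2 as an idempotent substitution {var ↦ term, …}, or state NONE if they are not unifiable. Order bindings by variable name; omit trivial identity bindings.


{y2 ↦ (f (f (w)))}


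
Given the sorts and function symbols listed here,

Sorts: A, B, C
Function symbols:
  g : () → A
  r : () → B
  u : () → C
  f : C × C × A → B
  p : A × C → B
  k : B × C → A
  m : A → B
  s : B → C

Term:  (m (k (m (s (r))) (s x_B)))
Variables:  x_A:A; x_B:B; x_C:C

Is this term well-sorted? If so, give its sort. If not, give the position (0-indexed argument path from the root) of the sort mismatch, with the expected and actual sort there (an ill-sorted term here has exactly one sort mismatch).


        (r) : B
      (s (r)) : C
    (m (s (r))) : ✗ arg 0 at [0, 0, 0] has sort C, expected A
      x_B : B
    (s x_B) : C

ill-sorted at position [0, 0, 0]: expected A, got C


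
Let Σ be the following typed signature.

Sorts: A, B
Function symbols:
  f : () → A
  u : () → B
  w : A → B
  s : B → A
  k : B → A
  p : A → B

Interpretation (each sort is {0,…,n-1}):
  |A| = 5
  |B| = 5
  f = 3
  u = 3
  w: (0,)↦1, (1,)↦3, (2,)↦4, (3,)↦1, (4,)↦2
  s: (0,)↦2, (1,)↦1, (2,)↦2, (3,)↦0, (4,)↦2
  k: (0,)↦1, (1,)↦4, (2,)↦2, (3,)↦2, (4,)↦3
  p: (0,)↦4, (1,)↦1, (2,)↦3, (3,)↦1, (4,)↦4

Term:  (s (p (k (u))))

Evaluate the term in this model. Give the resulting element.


  u = 3
  (k (u)) = k(3,) = 2
  (p (k (u))) = p(2,) = 3
  (s (p (k (u)))) = s(3,) = 0

value = 0


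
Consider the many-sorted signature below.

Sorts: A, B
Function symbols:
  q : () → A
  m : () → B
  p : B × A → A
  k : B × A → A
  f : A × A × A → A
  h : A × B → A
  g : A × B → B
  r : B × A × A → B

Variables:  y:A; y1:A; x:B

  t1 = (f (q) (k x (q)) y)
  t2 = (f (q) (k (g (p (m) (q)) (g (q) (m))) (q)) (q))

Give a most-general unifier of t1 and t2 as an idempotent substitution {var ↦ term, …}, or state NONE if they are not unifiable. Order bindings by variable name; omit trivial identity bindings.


{x ↦ (g (p (m) (q)) (g (q) (m))), y ↦ (q)}


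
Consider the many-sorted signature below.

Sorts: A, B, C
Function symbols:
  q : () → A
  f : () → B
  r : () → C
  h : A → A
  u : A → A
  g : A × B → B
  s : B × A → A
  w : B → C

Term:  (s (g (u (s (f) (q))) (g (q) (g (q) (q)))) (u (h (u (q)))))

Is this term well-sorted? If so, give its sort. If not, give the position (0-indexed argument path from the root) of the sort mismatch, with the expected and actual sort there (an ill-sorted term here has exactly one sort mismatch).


ill-sorted at position [0, 1, 1, 1]: expected B, got A

        (f) : B
        (q) : A
      (s (f) (q)) : A
    (u (s (f) (q))) : A
      (q) : A
        (q) : A
        (q) : A
      (g (q) (q)) : ✗ arg 1 at [0, 1, 1, 1] has sort A, expected B
        (q) : A
      (u (q)) : A
    (h (u (q))) : A
  (u (h (u (q)))) : A


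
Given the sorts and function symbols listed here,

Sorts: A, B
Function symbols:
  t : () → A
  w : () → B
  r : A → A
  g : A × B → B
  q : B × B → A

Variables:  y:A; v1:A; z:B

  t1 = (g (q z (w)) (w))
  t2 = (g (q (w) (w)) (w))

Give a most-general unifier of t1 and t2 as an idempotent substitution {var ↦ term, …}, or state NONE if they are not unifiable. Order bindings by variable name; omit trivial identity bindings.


{z ↦ (w)}


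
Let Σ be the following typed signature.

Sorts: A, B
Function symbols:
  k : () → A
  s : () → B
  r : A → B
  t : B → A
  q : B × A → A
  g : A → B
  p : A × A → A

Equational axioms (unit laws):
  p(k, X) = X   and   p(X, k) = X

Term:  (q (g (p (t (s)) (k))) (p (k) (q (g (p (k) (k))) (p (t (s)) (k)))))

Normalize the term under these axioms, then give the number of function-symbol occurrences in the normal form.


1. (q (g (p (t (s)) (k))) (p (k) (q (g (p (k) (k))) (p (t (s)) (k)))))  →  (q (g (t (s))) (p (k) (q (g (p (k) (k))) (p (t (s)) (k)))))
2. (q (g (t (s))) (p (k) (q (g (p (k) (k))) (p (t (s)) (k)))))  →  (q (g (t (s))) (q (g (p (k) (k))) (p (t (s)) (k))))
3. (q (g (t (s))) (q (g (p (k) (k))) (p (t (s)) (k))))  →  (q (g (t (s))) (q (g (k)) (p (t (s)) (k))))
4. (q (g (t (s))) (q (g (k)) (p (t (s)) (k))))  →  (q (g (t (s))) (q (g (k)) (t (s))))
normal form: (q (g (t (s))) (q (g (k)) (t (s))))

size = 9


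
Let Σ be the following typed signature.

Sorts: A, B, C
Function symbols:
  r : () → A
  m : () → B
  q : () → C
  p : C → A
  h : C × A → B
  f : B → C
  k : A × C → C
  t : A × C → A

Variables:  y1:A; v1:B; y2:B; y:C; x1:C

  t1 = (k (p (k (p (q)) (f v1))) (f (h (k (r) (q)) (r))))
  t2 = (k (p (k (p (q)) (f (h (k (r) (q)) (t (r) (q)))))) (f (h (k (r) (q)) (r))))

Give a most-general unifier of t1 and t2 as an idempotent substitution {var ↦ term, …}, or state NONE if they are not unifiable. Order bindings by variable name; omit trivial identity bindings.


{v1 ↦ (h (k (r) (q)) (t (r) (q)))}


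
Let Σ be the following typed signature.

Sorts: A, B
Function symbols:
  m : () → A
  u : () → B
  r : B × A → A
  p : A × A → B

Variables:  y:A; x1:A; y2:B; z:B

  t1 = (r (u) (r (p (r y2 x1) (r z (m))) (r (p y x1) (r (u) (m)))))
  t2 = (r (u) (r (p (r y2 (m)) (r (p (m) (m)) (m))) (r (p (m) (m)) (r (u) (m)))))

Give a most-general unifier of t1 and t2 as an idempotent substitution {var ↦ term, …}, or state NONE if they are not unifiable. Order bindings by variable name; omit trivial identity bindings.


{x1 ↦ (m), y ↦ (m), z ↦ (p (m) (m))}


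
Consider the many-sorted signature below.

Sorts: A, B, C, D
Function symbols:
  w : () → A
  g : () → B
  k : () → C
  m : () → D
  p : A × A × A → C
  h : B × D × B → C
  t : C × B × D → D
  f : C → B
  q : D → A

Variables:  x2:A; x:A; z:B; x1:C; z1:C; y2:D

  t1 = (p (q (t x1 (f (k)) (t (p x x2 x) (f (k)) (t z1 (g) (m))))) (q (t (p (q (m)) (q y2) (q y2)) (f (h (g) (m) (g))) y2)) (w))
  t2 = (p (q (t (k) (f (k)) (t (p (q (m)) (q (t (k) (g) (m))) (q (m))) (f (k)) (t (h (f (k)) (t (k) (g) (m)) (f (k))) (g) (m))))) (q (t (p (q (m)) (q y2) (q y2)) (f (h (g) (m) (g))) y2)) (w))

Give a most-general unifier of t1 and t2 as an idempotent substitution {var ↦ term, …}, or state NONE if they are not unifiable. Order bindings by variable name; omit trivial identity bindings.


{x ↦ (q (m)), x1 ↦ (k), x2 ↦ (q (t (k) (g) (m))), z1 ↦ (h (f (k)) (t (k) (g) (m)) (f (k)))}


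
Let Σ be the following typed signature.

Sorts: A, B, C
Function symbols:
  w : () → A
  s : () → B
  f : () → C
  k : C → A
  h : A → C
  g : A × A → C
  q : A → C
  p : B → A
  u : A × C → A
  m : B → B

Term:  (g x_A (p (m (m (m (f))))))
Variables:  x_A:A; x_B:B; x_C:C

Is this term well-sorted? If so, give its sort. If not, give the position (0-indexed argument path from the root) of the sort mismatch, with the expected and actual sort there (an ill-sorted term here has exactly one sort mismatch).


ill-sorted at position [1, 0, 0, 0, 0]: expected B, got C

  x_A : A
          (f) : C
        (m (f)) : ✗ arg 0 at [1, 0, 0, 0, 0] has sort C, expected B
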